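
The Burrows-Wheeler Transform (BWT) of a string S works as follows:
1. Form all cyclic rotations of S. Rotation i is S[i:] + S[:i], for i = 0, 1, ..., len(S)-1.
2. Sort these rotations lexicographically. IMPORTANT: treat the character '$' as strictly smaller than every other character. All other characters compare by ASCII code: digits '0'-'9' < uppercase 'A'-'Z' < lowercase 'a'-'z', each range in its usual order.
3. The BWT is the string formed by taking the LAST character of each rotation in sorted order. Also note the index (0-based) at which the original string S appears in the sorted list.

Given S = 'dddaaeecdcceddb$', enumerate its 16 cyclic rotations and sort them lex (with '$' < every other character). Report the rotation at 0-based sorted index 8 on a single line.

All 16 rotations (rotation i = S[i:]+S[:i]):
  rot[0] = dddaaeecdcceddb$
  rot[1] = ddaaeecdcceddb$d
  rot[2] = daaeecdcceddb$dd
  rot[3] = aaeecdcceddb$ddd
  rot[4] = aeecdcceddb$ddda
  rot[5] = eecdcceddb$dddaa
  rot[6] = ecdcceddb$dddaae
  rot[7] = cdcceddb$dddaaee
  rot[8] = dcceddb$dddaaeec
  rot[9] = cceddb$dddaaeecd
  rot[10] = ceddb$dddaaeecdc
  rot[11] = eddb$dddaaeecdcc
  rot[12] = ddb$dddaaeecdcce
  rot[13] = db$dddaaeecdcced
  rot[14] = b$dddaaeecdccedd
  rot[15] = $dddaaeecdcceddb
Sorted (with $ < everything):
  sorted[0] = $dddaaeecdcceddb
  sorted[1] = aaeecdcceddb$ddd
  sorted[2] = aeecdcceddb$ddda
  sorted[3] = b$dddaaeecdccedd
  sorted[4] = cceddb$dddaaeecd
  sorted[5] = cdcceddb$dddaaee
  sorted[6] = ceddb$dddaaeecdc
  sorted[7] = daaeecdcceddb$dd
  sorted[8] = db$dddaaeecdcced
  sorted[9] = dcceddb$dddaaeec
  sorted[10] = ddaaeecdcceddb$d
  sorted[11] = ddb$dddaaeecdcce
  sorted[12] = dddaaeecdcceddb$
  sorted[13] = ecdcceddb$dddaae
  sorted[14] = eddb$dddaaeecdcc
  sorted[15] = eecdcceddb$dddaa
sorted[8] = db$dddaaeecdcced

Answer: db$dddaaeecdcced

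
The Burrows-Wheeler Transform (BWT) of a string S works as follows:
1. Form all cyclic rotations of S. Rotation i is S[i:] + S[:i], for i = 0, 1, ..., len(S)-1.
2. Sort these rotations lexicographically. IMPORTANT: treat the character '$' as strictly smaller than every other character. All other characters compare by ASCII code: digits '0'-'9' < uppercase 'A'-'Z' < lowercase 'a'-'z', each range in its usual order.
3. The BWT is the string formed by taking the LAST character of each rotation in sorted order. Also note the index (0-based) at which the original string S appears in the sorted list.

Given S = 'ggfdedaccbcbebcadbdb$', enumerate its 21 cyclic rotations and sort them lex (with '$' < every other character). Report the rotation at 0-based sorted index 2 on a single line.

Answer: adbdb$ggfdedaccbcbebc

Derivation:
All 21 rotations (rotation i = S[i:]+S[:i]):
  rot[0] = ggfdedaccbcbebcadbdb$
  rot[1] = gfdedaccbcbebcadbdb$g
  rot[2] = fdedaccbcbebcadbdb$gg
  rot[3] = dedaccbcbebcadbdb$ggf
  rot[4] = edaccbcbebcadbdb$ggfd
  rot[5] = daccbcbebcadbdb$ggfde
  rot[6] = accbcbebcadbdb$ggfded
  rot[7] = ccbcbebcadbdb$ggfdeda
  rot[8] = cbcbebcadbdb$ggfdedac
  rot[9] = bcbebcadbdb$ggfdedacc
  rot[10] = cbebcadbdb$ggfdedaccb
  rot[11] = bebcadbdb$ggfdedaccbc
  rot[12] = ebcadbdb$ggfdedaccbcb
  rot[13] = bcadbdb$ggfdedaccbcbe
  rot[14] = cadbdb$ggfdedaccbcbeb
  rot[15] = adbdb$ggfdedaccbcbebc
  rot[16] = dbdb$ggfdedaccbcbebca
  rot[17] = bdb$ggfdedaccbcbebcad
  rot[18] = db$ggfdedaccbcbebcadb
  rot[19] = b$ggfdedaccbcbebcadbd
  rot[20] = $ggfdedaccbcbebcadbdb
Sorted (with $ < everything):
  sorted[0] = $ggfdedaccbcbebcadbdb
  sorted[1] = accbcbebcadbdb$ggfded
  sorted[2] = adbdb$ggfdedaccbcbebc
  sorted[3] = b$ggfdedaccbcbebcadbd
  sorted[4] = bcadbdb$ggfdedaccbcbe
  sorted[5] = bcbebcadbdb$ggfdedacc
  sorted[6] = bdb$ggfdedaccbcbebcad
  sorted[7] = bebcadbdb$ggfdedaccbc
  sorted[8] = cadbdb$ggfdedaccbcbeb
  sorted[9] = cbcbebcadbdb$ggfdedac
  sorted[10] = cbebcadbdb$ggfdedaccb
  sorted[11] = ccbcbebcadbdb$ggfdeda
  sorted[12] = daccbcbebcadbdb$ggfde
  sorted[13] = db$ggfdedaccbcbebcadb
  sorted[14] = dbdb$ggfdedaccbcbebca
  sorted[15] = dedaccbcbebcadbdb$ggf
  sorted[16] = ebcadbdb$ggfdedaccbcb
  sorted[17] = edaccbcbebcadbdb$ggfd
  sorted[18] = fdedaccbcbebcadbdb$gg
  sorted[19] = gfdedaccbcbebcadbdb$g
  sorted[20] = ggfdedaccbcbebcadbdb$
sorted[2] = adbdb$ggfdedaccbcbebc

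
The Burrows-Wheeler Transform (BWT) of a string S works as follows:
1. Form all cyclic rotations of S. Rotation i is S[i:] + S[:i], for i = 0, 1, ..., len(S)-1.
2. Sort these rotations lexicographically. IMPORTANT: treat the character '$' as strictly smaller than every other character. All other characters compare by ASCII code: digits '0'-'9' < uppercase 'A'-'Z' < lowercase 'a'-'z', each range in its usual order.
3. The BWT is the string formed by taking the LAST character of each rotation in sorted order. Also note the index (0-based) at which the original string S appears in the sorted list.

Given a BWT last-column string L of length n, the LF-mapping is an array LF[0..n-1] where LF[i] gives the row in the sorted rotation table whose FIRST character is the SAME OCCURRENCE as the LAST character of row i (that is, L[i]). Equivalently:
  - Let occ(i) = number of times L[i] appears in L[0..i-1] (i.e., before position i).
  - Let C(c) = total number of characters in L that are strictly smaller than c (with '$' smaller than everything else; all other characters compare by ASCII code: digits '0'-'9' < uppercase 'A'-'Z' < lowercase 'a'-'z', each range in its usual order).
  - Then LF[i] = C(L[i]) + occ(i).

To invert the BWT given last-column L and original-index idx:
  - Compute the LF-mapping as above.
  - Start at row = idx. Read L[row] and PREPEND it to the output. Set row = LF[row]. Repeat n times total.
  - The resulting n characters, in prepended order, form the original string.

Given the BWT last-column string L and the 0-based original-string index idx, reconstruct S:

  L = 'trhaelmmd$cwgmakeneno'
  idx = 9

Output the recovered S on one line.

LF mapping: 19 18 9 1 5 11 12 13 4 0 3 20 8 14 2 10 6 15 7 16 17
Walk LF starting at row 9, prepending L[row]:
  step 1: row=9, L[9]='$', prepend. Next row=LF[9]=0
  step 2: row=0, L[0]='t', prepend. Next row=LF[0]=19
  step 3: row=19, L[19]='n', prepend. Next row=LF[19]=16
  step 4: row=16, L[16]='e', prepend. Next row=LF[16]=6
  step 5: row=6, L[6]='m', prepend. Next row=LF[6]=12
  step 6: row=12, L[12]='g', prepend. Next row=LF[12]=8
  step 7: row=8, L[8]='d', prepend. Next row=LF[8]=4
  step 8: row=4, L[4]='e', prepend. Next row=LF[4]=5
  step 9: row=5, L[5]='l', prepend. Next row=LF[5]=11
  step 10: row=11, L[11]='w', prepend. Next row=LF[11]=20
  step 11: row=20, L[20]='o', prepend. Next row=LF[20]=17
  step 12: row=17, L[17]='n', prepend. Next row=LF[17]=15
  step 13: row=15, L[15]='k', prepend. Next row=LF[15]=10
  step 14: row=10, L[10]='c', prepend. Next row=LF[10]=3
  step 15: row=3, L[3]='a', prepend. Next row=LF[3]=1
  step 16: row=1, L[1]='r', prepend. Next row=LF[1]=18
  step 17: row=18, L[18]='e', prepend. Next row=LF[18]=7
  step 18: row=7, L[7]='m', prepend. Next row=LF[7]=13
  step 19: row=13, L[13]='m', prepend. Next row=LF[13]=14
  step 20: row=14, L[14]='a', prepend. Next row=LF[14]=2
  step 21: row=2, L[2]='h', prepend. Next row=LF[2]=9
Reversed output: hammeracknowledgment$

Answer: hammeracknowledgment$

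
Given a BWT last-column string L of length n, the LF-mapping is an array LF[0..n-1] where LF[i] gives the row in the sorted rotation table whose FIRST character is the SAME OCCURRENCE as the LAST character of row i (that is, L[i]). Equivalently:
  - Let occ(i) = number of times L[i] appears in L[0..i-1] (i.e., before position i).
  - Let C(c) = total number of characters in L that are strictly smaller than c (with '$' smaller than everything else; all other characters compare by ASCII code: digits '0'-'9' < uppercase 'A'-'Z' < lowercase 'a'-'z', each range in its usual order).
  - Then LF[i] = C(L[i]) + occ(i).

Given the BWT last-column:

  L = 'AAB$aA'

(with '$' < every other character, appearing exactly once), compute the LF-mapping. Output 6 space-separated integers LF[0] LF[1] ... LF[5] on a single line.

Char counts: '$':1, 'A':3, 'B':1, 'a':1
C (first-col start): C('$')=0, C('A')=1, C('B')=4, C('a')=5
L[0]='A': occ=0, LF[0]=C('A')+0=1+0=1
L[1]='A': occ=1, LF[1]=C('A')+1=1+1=2
L[2]='B': occ=0, LF[2]=C('B')+0=4+0=4
L[3]='$': occ=0, LF[3]=C('$')+0=0+0=0
L[4]='a': occ=0, LF[4]=C('a')+0=5+0=5
L[5]='A': occ=2, LF[5]=C('A')+2=1+2=3

Answer: 1 2 4 0 5 3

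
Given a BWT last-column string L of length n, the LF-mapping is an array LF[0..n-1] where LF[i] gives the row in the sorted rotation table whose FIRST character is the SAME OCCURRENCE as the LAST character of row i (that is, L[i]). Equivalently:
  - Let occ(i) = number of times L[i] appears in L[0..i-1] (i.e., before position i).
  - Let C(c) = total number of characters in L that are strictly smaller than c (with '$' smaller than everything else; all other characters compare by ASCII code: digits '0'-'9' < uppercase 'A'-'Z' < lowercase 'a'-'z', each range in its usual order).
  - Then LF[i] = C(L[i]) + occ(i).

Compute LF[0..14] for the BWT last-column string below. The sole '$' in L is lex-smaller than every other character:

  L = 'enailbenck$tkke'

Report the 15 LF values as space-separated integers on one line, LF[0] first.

Char counts: '$':1, 'a':1, 'b':1, 'c':1, 'e':3, 'i':1, 'k':3, 'l':1, 'n':2, 't':1
C (first-col start): C('$')=0, C('a')=1, C('b')=2, C('c')=3, C('e')=4, C('i')=7, C('k')=8, C('l')=11, C('n')=12, C('t')=14
L[0]='e': occ=0, LF[0]=C('e')+0=4+0=4
L[1]='n': occ=0, LF[1]=C('n')+0=12+0=12
L[2]='a': occ=0, LF[2]=C('a')+0=1+0=1
L[3]='i': occ=0, LF[3]=C('i')+0=7+0=7
L[4]='l': occ=0, LF[4]=C('l')+0=11+0=11
L[5]='b': occ=0, LF[5]=C('b')+0=2+0=2
L[6]='e': occ=1, LF[6]=C('e')+1=4+1=5
L[7]='n': occ=1, LF[7]=C('n')+1=12+1=13
L[8]='c': occ=0, LF[8]=C('c')+0=3+0=3
L[9]='k': occ=0, LF[9]=C('k')+0=8+0=8
L[10]='$': occ=0, LF[10]=C('$')+0=0+0=0
L[11]='t': occ=0, LF[11]=C('t')+0=14+0=14
L[12]='k': occ=1, LF[12]=C('k')+1=8+1=9
L[13]='k': occ=2, LF[13]=C('k')+2=8+2=10
L[14]='e': occ=2, LF[14]=C('e')+2=4+2=6

Answer: 4 12 1 7 11 2 5 13 3 8 0 14 9 10 6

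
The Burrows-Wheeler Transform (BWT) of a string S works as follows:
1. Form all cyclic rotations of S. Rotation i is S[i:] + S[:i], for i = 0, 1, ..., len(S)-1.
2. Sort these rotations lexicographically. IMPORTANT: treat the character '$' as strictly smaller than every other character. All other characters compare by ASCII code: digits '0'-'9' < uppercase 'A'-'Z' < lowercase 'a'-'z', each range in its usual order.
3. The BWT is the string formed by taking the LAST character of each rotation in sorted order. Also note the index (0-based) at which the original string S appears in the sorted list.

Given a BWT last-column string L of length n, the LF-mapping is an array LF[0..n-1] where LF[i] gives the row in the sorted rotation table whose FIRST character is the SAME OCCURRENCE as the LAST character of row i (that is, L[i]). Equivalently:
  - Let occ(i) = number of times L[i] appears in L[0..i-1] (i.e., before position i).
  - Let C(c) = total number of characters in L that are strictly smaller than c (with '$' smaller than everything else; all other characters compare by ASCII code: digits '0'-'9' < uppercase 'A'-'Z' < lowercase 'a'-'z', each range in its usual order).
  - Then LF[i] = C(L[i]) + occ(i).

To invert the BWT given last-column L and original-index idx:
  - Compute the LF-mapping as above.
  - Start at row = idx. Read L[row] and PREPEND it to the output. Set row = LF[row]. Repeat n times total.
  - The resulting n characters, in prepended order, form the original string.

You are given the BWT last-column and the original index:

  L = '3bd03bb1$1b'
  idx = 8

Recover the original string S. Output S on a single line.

Answer: bb01bd1b33$

Derivation:
LF mapping: 4 6 10 1 5 7 8 2 0 3 9
Walk LF starting at row 8, prepending L[row]:
  step 1: row=8, L[8]='$', prepend. Next row=LF[8]=0
  step 2: row=0, L[0]='3', prepend. Next row=LF[0]=4
  step 3: row=4, L[4]='3', prepend. Next row=LF[4]=5
  step 4: row=5, L[5]='b', prepend. Next row=LF[5]=7
  step 5: row=7, L[7]='1', prepend. Next row=LF[7]=2
  step 6: row=2, L[2]='d', prepend. Next row=LF[2]=10
  step 7: row=10, L[10]='b', prepend. Next row=LF[10]=9
  step 8: row=9, L[9]='1', prepend. Next row=LF[9]=3
  step 9: row=3, L[3]='0', prepend. Next row=LF[3]=1
  step 10: row=1, L[1]='b', prepend. Next row=LF[1]=6
  step 11: row=6, L[6]='b', prepend. Next row=LF[6]=8
Reversed output: bb01bd1b33$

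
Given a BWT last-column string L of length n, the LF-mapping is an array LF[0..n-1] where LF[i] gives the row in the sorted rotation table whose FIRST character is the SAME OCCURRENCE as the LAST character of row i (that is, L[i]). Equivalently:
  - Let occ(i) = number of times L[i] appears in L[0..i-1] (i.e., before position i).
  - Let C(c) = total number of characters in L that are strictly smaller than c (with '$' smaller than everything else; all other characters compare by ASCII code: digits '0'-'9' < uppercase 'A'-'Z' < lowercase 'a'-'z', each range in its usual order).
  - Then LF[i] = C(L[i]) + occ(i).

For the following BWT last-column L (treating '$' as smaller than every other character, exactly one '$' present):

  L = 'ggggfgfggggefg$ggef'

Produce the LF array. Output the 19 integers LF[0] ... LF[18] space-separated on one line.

Char counts: '$':1, 'e':2, 'f':4, 'g':12
C (first-col start): C('$')=0, C('e')=1, C('f')=3, C('g')=7
L[0]='g': occ=0, LF[0]=C('g')+0=7+0=7
L[1]='g': occ=1, LF[1]=C('g')+1=7+1=8
L[2]='g': occ=2, LF[2]=C('g')+2=7+2=9
L[3]='g': occ=3, LF[3]=C('g')+3=7+3=10
L[4]='f': occ=0, LF[4]=C('f')+0=3+0=3
L[5]='g': occ=4, LF[5]=C('g')+4=7+4=11
L[6]='f': occ=1, LF[6]=C('f')+1=3+1=4
L[7]='g': occ=5, LF[7]=C('g')+5=7+5=12
L[8]='g': occ=6, LF[8]=C('g')+6=7+6=13
L[9]='g': occ=7, LF[9]=C('g')+7=7+7=14
L[10]='g': occ=8, LF[10]=C('g')+8=7+8=15
L[11]='e': occ=0, LF[11]=C('e')+0=1+0=1
L[12]='f': occ=2, LF[12]=C('f')+2=3+2=5
L[13]='g': occ=9, LF[13]=C('g')+9=7+9=16
L[14]='$': occ=0, LF[14]=C('$')+0=0+0=0
L[15]='g': occ=10, LF[15]=C('g')+10=7+10=17
L[16]='g': occ=11, LF[16]=C('g')+11=7+11=18
L[17]='e': occ=1, LF[17]=C('e')+1=1+1=2
L[18]='f': occ=3, LF[18]=C('f')+3=3+3=6

Answer: 7 8 9 10 3 11 4 12 13 14 15 1 5 16 0 17 18 2 6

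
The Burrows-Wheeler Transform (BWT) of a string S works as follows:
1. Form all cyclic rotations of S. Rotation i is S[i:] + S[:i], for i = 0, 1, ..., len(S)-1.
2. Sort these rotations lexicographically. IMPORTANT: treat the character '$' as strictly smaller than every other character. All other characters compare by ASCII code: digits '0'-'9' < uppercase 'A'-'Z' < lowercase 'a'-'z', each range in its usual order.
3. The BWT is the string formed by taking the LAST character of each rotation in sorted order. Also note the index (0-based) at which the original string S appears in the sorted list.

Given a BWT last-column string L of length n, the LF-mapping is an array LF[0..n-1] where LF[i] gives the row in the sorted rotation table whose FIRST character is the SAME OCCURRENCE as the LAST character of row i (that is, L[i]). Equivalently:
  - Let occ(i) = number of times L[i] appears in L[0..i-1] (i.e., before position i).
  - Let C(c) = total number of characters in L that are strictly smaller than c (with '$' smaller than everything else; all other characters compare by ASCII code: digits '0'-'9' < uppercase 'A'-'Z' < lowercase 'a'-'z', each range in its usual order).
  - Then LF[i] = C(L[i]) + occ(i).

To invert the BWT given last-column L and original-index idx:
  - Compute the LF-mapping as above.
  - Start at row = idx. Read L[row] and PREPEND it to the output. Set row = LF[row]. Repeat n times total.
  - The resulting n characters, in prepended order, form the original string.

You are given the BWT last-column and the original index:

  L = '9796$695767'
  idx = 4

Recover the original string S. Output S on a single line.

Answer: 6966757979$

Derivation:
LF mapping: 8 5 9 2 0 3 10 1 6 4 7
Walk LF starting at row 4, prepending L[row]:
  step 1: row=4, L[4]='$', prepend. Next row=LF[4]=0
  step 2: row=0, L[0]='9', prepend. Next row=LF[0]=8
  step 3: row=8, L[8]='7', prepend. Next row=LF[8]=6
  step 4: row=6, L[6]='9', prepend. Next row=LF[6]=10
  step 5: row=10, L[10]='7', prepend. Next row=LF[10]=7
  step 6: row=7, L[7]='5', prepend. Next row=LF[7]=1
  step 7: row=1, L[1]='7', prepend. Next row=LF[1]=5
  step 8: row=5, L[5]='6', prepend. Next row=LF[5]=3
  step 9: row=3, L[3]='6', prepend. Next row=LF[3]=2
  step 10: row=2, L[2]='9', prepend. Next row=LF[2]=9
  step 11: row=9, L[9]='6', prepend. Next row=LF[9]=4
Reversed output: 6966757979$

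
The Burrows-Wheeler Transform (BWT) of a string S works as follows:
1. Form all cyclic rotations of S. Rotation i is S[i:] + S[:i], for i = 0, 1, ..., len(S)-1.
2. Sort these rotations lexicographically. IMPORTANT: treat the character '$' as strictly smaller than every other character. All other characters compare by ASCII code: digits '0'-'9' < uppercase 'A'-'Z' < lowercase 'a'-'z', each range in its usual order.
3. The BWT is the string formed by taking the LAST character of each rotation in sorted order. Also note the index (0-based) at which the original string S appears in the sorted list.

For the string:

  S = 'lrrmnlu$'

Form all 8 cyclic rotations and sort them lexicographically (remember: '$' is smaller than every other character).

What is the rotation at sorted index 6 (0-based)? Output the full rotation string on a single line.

All 8 rotations (rotation i = S[i:]+S[:i]):
  rot[0] = lrrmnlu$
  rot[1] = rrmnlu$l
  rot[2] = rmnlu$lr
  rot[3] = mnlu$lrr
  rot[4] = nlu$lrrm
  rot[5] = lu$lrrmn
  rot[6] = u$lrrmnl
  rot[7] = $lrrmnlu
Sorted (with $ < everything):
  sorted[0] = $lrrmnlu
  sorted[1] = lrrmnlu$
  sorted[2] = lu$lrrmn
  sorted[3] = mnlu$lrr
  sorted[4] = nlu$lrrm
  sorted[5] = rmnlu$lr
  sorted[6] = rrmnlu$l
  sorted[7] = u$lrrmnl
sorted[6] = rrmnlu$l

Answer: rrmnlu$l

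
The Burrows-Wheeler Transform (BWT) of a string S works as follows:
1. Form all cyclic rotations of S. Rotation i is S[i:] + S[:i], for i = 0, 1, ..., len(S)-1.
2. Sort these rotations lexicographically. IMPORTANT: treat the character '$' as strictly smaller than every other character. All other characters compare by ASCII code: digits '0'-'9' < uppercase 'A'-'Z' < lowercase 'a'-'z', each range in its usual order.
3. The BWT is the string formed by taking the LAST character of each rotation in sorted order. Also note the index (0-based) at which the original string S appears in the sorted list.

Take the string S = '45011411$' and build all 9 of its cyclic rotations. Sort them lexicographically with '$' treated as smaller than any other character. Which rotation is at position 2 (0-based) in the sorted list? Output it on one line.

All 9 rotations (rotation i = S[i:]+S[:i]):
  rot[0] = 45011411$
  rot[1] = 5011411$4
  rot[2] = 011411$45
  rot[3] = 11411$450
  rot[4] = 1411$4501
  rot[5] = 411$45011
  rot[6] = 11$450114
  rot[7] = 1$4501141
  rot[8] = $45011411
Sorted (with $ < everything):
  sorted[0] = $45011411
  sorted[1] = 011411$45
  sorted[2] = 1$4501141
  sorted[3] = 11$450114
  sorted[4] = 11411$450
  sorted[5] = 1411$4501
  sorted[6] = 411$45011
  sorted[7] = 45011411$
  sorted[8] = 5011411$4
sorted[2] = 1$4501141

Answer: 1$4501141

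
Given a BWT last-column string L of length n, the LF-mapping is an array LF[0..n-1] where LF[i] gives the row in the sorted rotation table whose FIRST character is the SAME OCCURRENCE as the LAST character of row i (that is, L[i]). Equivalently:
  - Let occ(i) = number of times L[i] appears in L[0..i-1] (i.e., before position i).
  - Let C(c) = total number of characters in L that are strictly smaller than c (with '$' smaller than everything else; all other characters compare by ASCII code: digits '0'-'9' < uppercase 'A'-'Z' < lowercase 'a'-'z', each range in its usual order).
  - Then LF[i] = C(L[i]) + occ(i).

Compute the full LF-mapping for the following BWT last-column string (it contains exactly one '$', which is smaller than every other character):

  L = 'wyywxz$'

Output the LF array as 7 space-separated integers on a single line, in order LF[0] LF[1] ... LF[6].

Answer: 1 4 5 2 3 6 0

Derivation:
Char counts: '$':1, 'w':2, 'x':1, 'y':2, 'z':1
C (first-col start): C('$')=0, C('w')=1, C('x')=3, C('y')=4, C('z')=6
L[0]='w': occ=0, LF[0]=C('w')+0=1+0=1
L[1]='y': occ=0, LF[1]=C('y')+0=4+0=4
L[2]='y': occ=1, LF[2]=C('y')+1=4+1=5
L[3]='w': occ=1, LF[3]=C('w')+1=1+1=2
L[4]='x': occ=0, LF[4]=C('x')+0=3+0=3
L[5]='z': occ=0, LF[5]=C('z')+0=6+0=6
L[6]='$': occ=0, LF[6]=C('$')+0=0+0=0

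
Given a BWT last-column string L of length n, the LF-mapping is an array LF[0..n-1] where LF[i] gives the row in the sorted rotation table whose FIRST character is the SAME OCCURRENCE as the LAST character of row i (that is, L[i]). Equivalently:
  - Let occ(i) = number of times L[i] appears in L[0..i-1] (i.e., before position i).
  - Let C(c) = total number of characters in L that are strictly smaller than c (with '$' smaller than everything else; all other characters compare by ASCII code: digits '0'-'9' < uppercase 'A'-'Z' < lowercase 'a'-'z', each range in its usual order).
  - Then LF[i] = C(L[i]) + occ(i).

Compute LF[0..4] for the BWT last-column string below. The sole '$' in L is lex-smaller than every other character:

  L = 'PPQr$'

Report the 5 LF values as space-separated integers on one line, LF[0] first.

Char counts: '$':1, 'P':2, 'Q':1, 'r':1
C (first-col start): C('$')=0, C('P')=1, C('Q')=3, C('r')=4
L[0]='P': occ=0, LF[0]=C('P')+0=1+0=1
L[1]='P': occ=1, LF[1]=C('P')+1=1+1=2
L[2]='Q': occ=0, LF[2]=C('Q')+0=3+0=3
L[3]='r': occ=0, LF[3]=C('r')+0=4+0=4
L[4]='$': occ=0, LF[4]=C('$')+0=0+0=0

Answer: 1 2 3 4 0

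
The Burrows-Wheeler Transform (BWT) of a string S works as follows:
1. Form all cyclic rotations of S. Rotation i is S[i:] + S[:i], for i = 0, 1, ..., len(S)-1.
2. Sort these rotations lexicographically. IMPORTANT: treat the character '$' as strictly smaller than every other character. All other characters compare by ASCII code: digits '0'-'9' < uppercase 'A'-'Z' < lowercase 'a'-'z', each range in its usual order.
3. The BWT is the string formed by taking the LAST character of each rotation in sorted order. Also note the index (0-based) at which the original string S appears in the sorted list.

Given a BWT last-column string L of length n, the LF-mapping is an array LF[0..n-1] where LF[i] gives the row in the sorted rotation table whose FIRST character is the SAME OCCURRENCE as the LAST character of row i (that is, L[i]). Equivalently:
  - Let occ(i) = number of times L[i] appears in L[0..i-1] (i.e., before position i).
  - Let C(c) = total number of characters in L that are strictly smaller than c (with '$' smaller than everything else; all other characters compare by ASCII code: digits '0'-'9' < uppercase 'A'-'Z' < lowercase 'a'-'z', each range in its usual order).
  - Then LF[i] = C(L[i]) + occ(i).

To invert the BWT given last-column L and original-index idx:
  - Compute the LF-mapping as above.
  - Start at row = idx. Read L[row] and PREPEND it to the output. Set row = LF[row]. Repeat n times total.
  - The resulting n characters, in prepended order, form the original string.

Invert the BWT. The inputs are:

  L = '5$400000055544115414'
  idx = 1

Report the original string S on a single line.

Answer: 0001455154445400015$

Derivation:
LF mapping: 15 0 10 1 2 3 4 5 6 16 17 18 11 12 7 8 19 13 9 14
Walk LF starting at row 1, prepending L[row]:
  step 1: row=1, L[1]='$', prepend. Next row=LF[1]=0
  step 2: row=0, L[0]='5', prepend. Next row=LF[0]=15
  step 3: row=15, L[15]='1', prepend. Next row=LF[15]=8
  step 4: row=8, L[8]='0', prepend. Next row=LF[8]=6
  step 5: row=6, L[6]='0', prepend. Next row=LF[6]=4
  step 6: row=4, L[4]='0', prepend. Next row=LF[4]=2
  step 7: row=2, L[2]='4', prepend. Next row=LF[2]=10
  step 8: row=10, L[10]='5', prepend. Next row=LF[10]=17
  step 9: row=17, L[17]='4', prepend. Next row=LF[17]=13
  step 10: row=13, L[13]='4', prepend. Next row=LF[13]=12
  step 11: row=12, L[12]='4', prepend. Next row=LF[12]=11
  step 12: row=11, L[11]='5', prepend. Next row=LF[11]=18
  step 13: row=18, L[18]='1', prepend. Next row=LF[18]=9
  step 14: row=9, L[9]='5', prepend. Next row=LF[9]=16
  step 15: row=16, L[16]='5', prepend. Next row=LF[16]=19
  step 16: row=19, L[19]='4', prepend. Next row=LF[19]=14
  step 17: row=14, L[14]='1', prepend. Next row=LF[14]=7
  step 18: row=7, L[7]='0', prepend. Next row=LF[7]=5
  step 19: row=5, L[5]='0', prepend. Next row=LF[5]=3
  step 20: row=3, L[3]='0', prepend. Next row=LF[3]=1
Reversed output: 0001455154445400015$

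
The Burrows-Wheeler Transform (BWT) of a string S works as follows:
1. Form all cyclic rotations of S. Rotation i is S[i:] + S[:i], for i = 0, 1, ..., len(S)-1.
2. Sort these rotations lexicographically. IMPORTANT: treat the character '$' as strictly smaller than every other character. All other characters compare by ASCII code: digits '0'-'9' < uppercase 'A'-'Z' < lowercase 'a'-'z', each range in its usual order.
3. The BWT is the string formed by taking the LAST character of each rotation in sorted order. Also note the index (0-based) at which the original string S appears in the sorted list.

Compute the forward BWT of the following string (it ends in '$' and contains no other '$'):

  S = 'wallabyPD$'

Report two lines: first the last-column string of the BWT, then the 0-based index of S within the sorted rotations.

Answer: DPylwala$b
8

Derivation:
All 10 rotations (rotation i = S[i:]+S[:i]):
  rot[0] = wallabyPD$
  rot[1] = allabyPD$w
  rot[2] = llabyPD$wa
  rot[3] = labyPD$wal
  rot[4] = abyPD$wall
  rot[5] = byPD$walla
  rot[6] = yPD$wallab
  rot[7] = PD$wallaby
  rot[8] = D$wallabyP
  rot[9] = $wallabyPD
Sorted (with $ < everything):
  sorted[0] = $wallabyPD  (last char: 'D')
  sorted[1] = D$wallabyP  (last char: 'P')
  sorted[2] = PD$wallaby  (last char: 'y')
  sorted[3] = abyPD$wall  (last char: 'l')
  sorted[4] = allabyPD$w  (last char: 'w')
  sorted[5] = byPD$walla  (last char: 'a')
  sorted[6] = labyPD$wal  (last char: 'l')
  sorted[7] = llabyPD$wa  (last char: 'a')
  sorted[8] = wallabyPD$  (last char: '$')
  sorted[9] = yPD$wallab  (last char: 'b')
Last column: DPylwala$b
Original string S is at sorted index 8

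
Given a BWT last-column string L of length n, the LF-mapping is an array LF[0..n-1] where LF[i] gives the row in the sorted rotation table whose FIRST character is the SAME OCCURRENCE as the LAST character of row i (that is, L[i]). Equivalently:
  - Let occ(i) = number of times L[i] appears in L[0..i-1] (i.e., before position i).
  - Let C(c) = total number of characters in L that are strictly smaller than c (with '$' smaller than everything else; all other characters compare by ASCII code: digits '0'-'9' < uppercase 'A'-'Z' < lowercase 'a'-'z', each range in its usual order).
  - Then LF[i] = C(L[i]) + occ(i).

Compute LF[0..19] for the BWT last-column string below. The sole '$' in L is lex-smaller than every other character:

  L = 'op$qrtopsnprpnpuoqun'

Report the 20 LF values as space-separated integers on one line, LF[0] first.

Answer: 4 7 0 12 14 17 5 8 16 1 9 15 10 2 11 18 6 13 19 3

Derivation:
Char counts: '$':1, 'n':3, 'o':3, 'p':5, 'q':2, 'r':2, 's':1, 't':1, 'u':2
C (first-col start): C('$')=0, C('n')=1, C('o')=4, C('p')=7, C('q')=12, C('r')=14, C('s')=16, C('t')=17, C('u')=18
L[0]='o': occ=0, LF[0]=C('o')+0=4+0=4
L[1]='p': occ=0, LF[1]=C('p')+0=7+0=7
L[2]='$': occ=0, LF[2]=C('$')+0=0+0=0
L[3]='q': occ=0, LF[3]=C('q')+0=12+0=12
L[4]='r': occ=0, LF[4]=C('r')+0=14+0=14
L[5]='t': occ=0, LF[5]=C('t')+0=17+0=17
L[6]='o': occ=1, LF[6]=C('o')+1=4+1=5
L[7]='p': occ=1, LF[7]=C('p')+1=7+1=8
L[8]='s': occ=0, LF[8]=C('s')+0=16+0=16
L[9]='n': occ=0, LF[9]=C('n')+0=1+0=1
L[10]='p': occ=2, LF[10]=C('p')+2=7+2=9
L[11]='r': occ=1, LF[11]=C('r')+1=14+1=15
L[12]='p': occ=3, LF[12]=C('p')+3=7+3=10
L[13]='n': occ=1, LF[13]=C('n')+1=1+1=2
L[14]='p': occ=4, LF[14]=C('p')+4=7+4=11
L[15]='u': occ=0, LF[15]=C('u')+0=18+0=18
L[16]='o': occ=2, LF[16]=C('o')+2=4+2=6
L[17]='q': occ=1, LF[17]=C('q')+1=12+1=13
L[18]='u': occ=1, LF[18]=C('u')+1=18+1=19
L[19]='n': occ=2, LF[19]=C('n')+2=1+2=3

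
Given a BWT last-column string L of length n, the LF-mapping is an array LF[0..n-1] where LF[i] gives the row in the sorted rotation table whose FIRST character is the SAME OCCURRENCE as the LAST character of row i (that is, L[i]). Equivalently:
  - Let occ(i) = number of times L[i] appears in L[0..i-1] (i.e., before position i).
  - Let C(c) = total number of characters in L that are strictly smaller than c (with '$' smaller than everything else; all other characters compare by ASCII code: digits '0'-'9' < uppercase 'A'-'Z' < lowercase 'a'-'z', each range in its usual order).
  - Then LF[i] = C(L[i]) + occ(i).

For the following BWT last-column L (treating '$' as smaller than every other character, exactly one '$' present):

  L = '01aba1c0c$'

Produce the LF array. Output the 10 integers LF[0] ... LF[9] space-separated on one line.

Answer: 1 3 5 7 6 4 8 2 9 0

Derivation:
Char counts: '$':1, '0':2, '1':2, 'a':2, 'b':1, 'c':2
C (first-col start): C('$')=0, C('0')=1, C('1')=3, C('a')=5, C('b')=7, C('c')=8
L[0]='0': occ=0, LF[0]=C('0')+0=1+0=1
L[1]='1': occ=0, LF[1]=C('1')+0=3+0=3
L[2]='a': occ=0, LF[2]=C('a')+0=5+0=5
L[3]='b': occ=0, LF[3]=C('b')+0=7+0=7
L[4]='a': occ=1, LF[4]=C('a')+1=5+1=6
L[5]='1': occ=1, LF[5]=C('1')+1=3+1=4
L[6]='c': occ=0, LF[6]=C('c')+0=8+0=8
L[7]='0': occ=1, LF[7]=C('0')+1=1+1=2
L[8]='c': occ=1, LF[8]=C('c')+1=8+1=9
L[9]='$': occ=0, LF[9]=C('$')+0=0+0=0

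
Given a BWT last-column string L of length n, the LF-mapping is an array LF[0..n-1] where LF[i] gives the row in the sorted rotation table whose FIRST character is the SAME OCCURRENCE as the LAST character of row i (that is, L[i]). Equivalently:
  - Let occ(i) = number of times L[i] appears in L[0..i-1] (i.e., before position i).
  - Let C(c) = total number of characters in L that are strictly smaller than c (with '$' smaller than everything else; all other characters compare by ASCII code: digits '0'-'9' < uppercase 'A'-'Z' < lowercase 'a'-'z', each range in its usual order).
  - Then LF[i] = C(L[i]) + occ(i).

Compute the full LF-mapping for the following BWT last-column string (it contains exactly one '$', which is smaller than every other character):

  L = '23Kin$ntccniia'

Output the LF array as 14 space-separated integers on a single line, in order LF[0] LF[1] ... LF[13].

Answer: 1 2 3 7 10 0 11 13 5 6 12 8 9 4

Derivation:
Char counts: '$':1, '2':1, '3':1, 'K':1, 'a':1, 'c':2, 'i':3, 'n':3, 't':1
C (first-col start): C('$')=0, C('2')=1, C('3')=2, C('K')=3, C('a')=4, C('c')=5, C('i')=7, C('n')=10, C('t')=13
L[0]='2': occ=0, LF[0]=C('2')+0=1+0=1
L[1]='3': occ=0, LF[1]=C('3')+0=2+0=2
L[2]='K': occ=0, LF[2]=C('K')+0=3+0=3
L[3]='i': occ=0, LF[3]=C('i')+0=7+0=7
L[4]='n': occ=0, LF[4]=C('n')+0=10+0=10
L[5]='$': occ=0, LF[5]=C('$')+0=0+0=0
L[6]='n': occ=1, LF[6]=C('n')+1=10+1=11
L[7]='t': occ=0, LF[7]=C('t')+0=13+0=13
L[8]='c': occ=0, LF[8]=C('c')+0=5+0=5
L[9]='c': occ=1, LF[9]=C('c')+1=5+1=6
L[10]='n': occ=2, LF[10]=C('n')+2=10+2=12
L[11]='i': occ=1, LF[11]=C('i')+1=7+1=8
L[12]='i': occ=2, LF[12]=C('i')+2=7+2=9
L[13]='a': occ=0, LF[13]=C('a')+0=4+0=4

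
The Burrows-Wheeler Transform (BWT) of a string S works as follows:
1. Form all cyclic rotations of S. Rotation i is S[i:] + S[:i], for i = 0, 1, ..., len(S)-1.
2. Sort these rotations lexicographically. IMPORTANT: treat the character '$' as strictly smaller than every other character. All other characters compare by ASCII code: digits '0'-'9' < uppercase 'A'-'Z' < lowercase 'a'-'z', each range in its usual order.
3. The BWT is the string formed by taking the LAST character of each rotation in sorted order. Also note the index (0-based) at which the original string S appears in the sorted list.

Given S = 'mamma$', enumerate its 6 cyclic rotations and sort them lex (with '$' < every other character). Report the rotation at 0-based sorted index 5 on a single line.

All 6 rotations (rotation i = S[i:]+S[:i]):
  rot[0] = mamma$
  rot[1] = amma$m
  rot[2] = mma$ma
  rot[3] = ma$mam
  rot[4] = a$mamm
  rot[5] = $mamma
Sorted (with $ < everything):
  sorted[0] = $mamma
  sorted[1] = a$mamm
  sorted[2] = amma$m
  sorted[3] = ma$mam
  sorted[4] = mamma$
  sorted[5] = mma$ma
sorted[5] = mma$ma

Answer: mma$ma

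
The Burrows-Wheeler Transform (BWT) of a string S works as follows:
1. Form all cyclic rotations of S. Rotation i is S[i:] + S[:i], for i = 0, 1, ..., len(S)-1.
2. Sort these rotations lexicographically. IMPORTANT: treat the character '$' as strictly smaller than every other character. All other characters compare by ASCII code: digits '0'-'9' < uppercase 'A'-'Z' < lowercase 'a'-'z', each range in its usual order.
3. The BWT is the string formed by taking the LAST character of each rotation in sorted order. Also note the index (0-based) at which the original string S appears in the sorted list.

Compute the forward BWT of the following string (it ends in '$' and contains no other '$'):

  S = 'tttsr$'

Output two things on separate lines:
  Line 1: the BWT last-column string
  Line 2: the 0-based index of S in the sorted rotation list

All 6 rotations (rotation i = S[i:]+S[:i]):
  rot[0] = tttsr$
  rot[1] = ttsr$t
  rot[2] = tsr$tt
  rot[3] = sr$ttt
  rot[4] = r$ttts
  rot[5] = $tttsr
Sorted (with $ < everything):
  sorted[0] = $tttsr  (last char: 'r')
  sorted[1] = r$ttts  (last char: 's')
  sorted[2] = sr$ttt  (last char: 't')
  sorted[3] = tsr$tt  (last char: 't')
  sorted[4] = ttsr$t  (last char: 't')
  sorted[5] = tttsr$  (last char: '$')
Last column: rsttt$
Original string S is at sorted index 5

Answer: rsttt$
5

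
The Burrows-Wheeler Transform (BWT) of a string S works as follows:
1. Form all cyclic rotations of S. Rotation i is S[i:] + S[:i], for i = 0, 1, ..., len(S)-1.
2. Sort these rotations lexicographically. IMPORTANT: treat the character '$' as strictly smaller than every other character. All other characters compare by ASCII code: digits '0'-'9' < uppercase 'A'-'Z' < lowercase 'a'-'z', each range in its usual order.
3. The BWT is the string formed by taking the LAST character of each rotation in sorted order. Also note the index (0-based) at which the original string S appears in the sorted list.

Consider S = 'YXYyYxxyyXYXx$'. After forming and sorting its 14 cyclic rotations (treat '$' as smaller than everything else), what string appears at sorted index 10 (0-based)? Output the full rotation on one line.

Answer: xyyXYXx$YXYyYx

Derivation:
All 14 rotations (rotation i = S[i:]+S[:i]):
  rot[0] = YXYyYxxyyXYXx$
  rot[1] = XYyYxxyyXYXx$Y
  rot[2] = YyYxxyyXYXx$YX
  rot[3] = yYxxyyXYXx$YXY
  rot[4] = YxxyyXYXx$YXYy
  rot[5] = xxyyXYXx$YXYyY
  rot[6] = xyyXYXx$YXYyYx
  rot[7] = yyXYXx$YXYyYxx
  rot[8] = yXYXx$YXYyYxxy
  rot[9] = XYXx$YXYyYxxyy
  rot[10] = YXx$YXYyYxxyyX
  rot[11] = Xx$YXYyYxxyyXY
  rot[12] = x$YXYyYxxyyXYX
  rot[13] = $YXYyYxxyyXYXx
Sorted (with $ < everything):
  sorted[0] = $YXYyYxxyyXYXx
  sorted[1] = XYXx$YXYyYxxyy
  sorted[2] = XYyYxxyyXYXx$Y
  sorted[3] = Xx$YXYyYxxyyXY
  sorted[4] = YXYyYxxyyXYXx$
  sorted[5] = YXx$YXYyYxxyyX
  sorted[6] = YxxyyXYXx$YXYy
  sorted[7] = YyYxxyyXYXx$YX
  sorted[8] = x$YXYyYxxyyXYX
  sorted[9] = xxyyXYXx$YXYyY
  sorted[10] = xyyXYXx$YXYyYx
  sorted[11] = yXYXx$YXYyYxxy
  sorted[12] = yYxxyyXYXx$YXY
  sorted[13] = yyXYXx$YXYyYxx
sorted[10] = xyyXYXx$YXYyYx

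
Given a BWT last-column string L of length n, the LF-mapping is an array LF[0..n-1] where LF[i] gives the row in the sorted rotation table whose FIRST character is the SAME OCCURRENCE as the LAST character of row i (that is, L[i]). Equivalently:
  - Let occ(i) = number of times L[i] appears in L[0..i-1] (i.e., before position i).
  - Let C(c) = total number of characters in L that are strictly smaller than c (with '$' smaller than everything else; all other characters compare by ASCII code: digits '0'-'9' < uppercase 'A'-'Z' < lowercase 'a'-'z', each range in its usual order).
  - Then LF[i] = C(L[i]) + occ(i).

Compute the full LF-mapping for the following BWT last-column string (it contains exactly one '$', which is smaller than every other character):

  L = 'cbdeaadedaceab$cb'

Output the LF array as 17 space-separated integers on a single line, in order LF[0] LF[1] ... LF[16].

Answer: 8 5 11 14 1 2 12 15 13 3 9 16 4 6 0 10 7

Derivation:
Char counts: '$':1, 'a':4, 'b':3, 'c':3, 'd':3, 'e':3
C (first-col start): C('$')=0, C('a')=1, C('b')=5, C('c')=8, C('d')=11, C('e')=14
L[0]='c': occ=0, LF[0]=C('c')+0=8+0=8
L[1]='b': occ=0, LF[1]=C('b')+0=5+0=5
L[2]='d': occ=0, LF[2]=C('d')+0=11+0=11
L[3]='e': occ=0, LF[3]=C('e')+0=14+0=14
L[4]='a': occ=0, LF[4]=C('a')+0=1+0=1
L[5]='a': occ=1, LF[5]=C('a')+1=1+1=2
L[6]='d': occ=1, LF[6]=C('d')+1=11+1=12
L[7]='e': occ=1, LF[7]=C('e')+1=14+1=15
L[8]='d': occ=2, LF[8]=C('d')+2=11+2=13
L[9]='a': occ=2, LF[9]=C('a')+2=1+2=3
L[10]='c': occ=1, LF[10]=C('c')+1=8+1=9
L[11]='e': occ=2, LF[11]=C('e')+2=14+2=16
L[12]='a': occ=3, LF[12]=C('a')+3=1+3=4
L[13]='b': occ=1, LF[13]=C('b')+1=5+1=6
L[14]='$': occ=0, LF[14]=C('$')+0=0+0=0
L[15]='c': occ=2, LF[15]=C('c')+2=8+2=10
L[16]='b': occ=2, LF[16]=C('b')+2=5+2=7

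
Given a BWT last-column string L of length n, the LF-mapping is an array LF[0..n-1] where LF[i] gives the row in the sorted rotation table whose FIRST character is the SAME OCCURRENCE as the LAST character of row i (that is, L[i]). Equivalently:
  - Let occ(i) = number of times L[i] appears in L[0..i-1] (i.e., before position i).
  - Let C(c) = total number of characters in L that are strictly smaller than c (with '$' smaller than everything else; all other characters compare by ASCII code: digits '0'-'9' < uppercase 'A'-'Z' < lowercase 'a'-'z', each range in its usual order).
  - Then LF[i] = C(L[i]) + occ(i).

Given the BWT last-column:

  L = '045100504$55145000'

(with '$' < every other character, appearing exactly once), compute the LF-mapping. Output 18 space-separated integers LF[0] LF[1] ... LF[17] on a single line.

Answer: 1 10 13 8 2 3 14 4 11 0 15 16 9 12 17 5 6 7

Derivation:
Char counts: '$':1, '0':7, '1':2, '4':3, '5':5
C (first-col start): C('$')=0, C('0')=1, C('1')=8, C('4')=10, C('5')=13
L[0]='0': occ=0, LF[0]=C('0')+0=1+0=1
L[1]='4': occ=0, LF[1]=C('4')+0=10+0=10
L[2]='5': occ=0, LF[2]=C('5')+0=13+0=13
L[3]='1': occ=0, LF[3]=C('1')+0=8+0=8
L[4]='0': occ=1, LF[4]=C('0')+1=1+1=2
L[5]='0': occ=2, LF[5]=C('0')+2=1+2=3
L[6]='5': occ=1, LF[6]=C('5')+1=13+1=14
L[7]='0': occ=3, LF[7]=C('0')+3=1+3=4
L[8]='4': occ=1, LF[8]=C('4')+1=10+1=11
L[9]='$': occ=0, LF[9]=C('$')+0=0+0=0
L[10]='5': occ=2, LF[10]=C('5')+2=13+2=15
L[11]='5': occ=3, LF[11]=C('5')+3=13+3=16
L[12]='1': occ=1, LF[12]=C('1')+1=8+1=9
L[13]='4': occ=2, LF[13]=C('4')+2=10+2=12
L[14]='5': occ=4, LF[14]=C('5')+4=13+4=17
L[15]='0': occ=4, LF[15]=C('0')+4=1+4=5
L[16]='0': occ=5, LF[16]=C('0')+5=1+5=6
L[17]='0': occ=6, LF[17]=C('0')+6=1+6=7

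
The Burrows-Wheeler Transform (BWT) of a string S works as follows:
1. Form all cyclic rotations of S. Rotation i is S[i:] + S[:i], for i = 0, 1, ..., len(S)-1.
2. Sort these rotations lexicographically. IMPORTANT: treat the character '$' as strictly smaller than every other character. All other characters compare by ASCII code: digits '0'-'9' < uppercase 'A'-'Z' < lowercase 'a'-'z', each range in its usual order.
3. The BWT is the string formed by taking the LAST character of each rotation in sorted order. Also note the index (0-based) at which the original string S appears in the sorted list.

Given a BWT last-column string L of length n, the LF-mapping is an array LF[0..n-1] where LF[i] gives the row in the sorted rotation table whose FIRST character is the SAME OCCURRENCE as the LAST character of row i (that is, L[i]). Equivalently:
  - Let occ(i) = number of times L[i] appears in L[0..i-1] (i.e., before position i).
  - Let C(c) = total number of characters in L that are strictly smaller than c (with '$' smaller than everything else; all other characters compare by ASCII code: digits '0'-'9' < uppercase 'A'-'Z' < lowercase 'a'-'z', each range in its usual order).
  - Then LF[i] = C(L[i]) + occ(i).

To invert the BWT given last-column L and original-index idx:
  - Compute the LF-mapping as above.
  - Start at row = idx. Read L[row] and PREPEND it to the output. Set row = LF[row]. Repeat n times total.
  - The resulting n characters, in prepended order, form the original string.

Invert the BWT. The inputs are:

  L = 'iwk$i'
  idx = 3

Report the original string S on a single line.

Answer: kiwi$

Derivation:
LF mapping: 1 4 3 0 2
Walk LF starting at row 3, prepending L[row]:
  step 1: row=3, L[3]='$', prepend. Next row=LF[3]=0
  step 2: row=0, L[0]='i', prepend. Next row=LF[0]=1
  step 3: row=1, L[1]='w', prepend. Next row=LF[1]=4
  step 4: row=4, L[4]='i', prepend. Next row=LF[4]=2
  step 5: row=2, L[2]='k', prepend. Next row=LF[2]=3
Reversed output: kiwi$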